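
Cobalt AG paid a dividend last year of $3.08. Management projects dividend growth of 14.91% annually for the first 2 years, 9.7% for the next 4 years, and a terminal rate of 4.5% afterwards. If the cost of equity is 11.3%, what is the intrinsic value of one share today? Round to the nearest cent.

$66.74

Three-stage DDM. Project D₁…D_6; terminal Gordon value at t=6 with g = 0.045; discount at r = 0.113.
D_1 = 3.5392
D_2 = 4.0669
D_3 = 4.4614
D_4 = 4.8942
D_5 = 5.3689
D_6 = 5.8897
TV_6 = 6.1547/(0.113−0.045) = 90.5108
P₀ = Σ Dₜ/(1+r)ᵗ + TV_6/(1+r)^6 = 66.7433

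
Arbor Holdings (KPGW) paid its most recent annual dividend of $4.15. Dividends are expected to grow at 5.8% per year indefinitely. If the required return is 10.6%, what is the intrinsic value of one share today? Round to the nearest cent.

Gordon growth model: P₀ = D₁/(r − g). D₁ = 4.15 × (1 + 0.058) = 4.3907.
P₀ = 4.3907 / (0.106 − 0.058) = 4.3907 / 0.048 = 91.4729

$91.47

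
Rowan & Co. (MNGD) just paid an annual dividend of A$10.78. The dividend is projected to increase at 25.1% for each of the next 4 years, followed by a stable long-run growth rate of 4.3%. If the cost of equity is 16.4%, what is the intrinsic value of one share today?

A$175.78

Two-stage DDM. Project D₁…D_4 at 0.251, terminal growth 0.043, discount at r = 0.164.
D_1 = 13.4858
D_2 = 16.8707
D_3 = 21.1053
D_4 = 26.4027
Terminal value at t=4: TV = D_5/(r−g) = 27.5380/(0.164−0.043) = 227.5867
P₀ = 13.4858/(1+0.164)^1 + 16.8707/(1+0.164)^2 + 21.1053/(1+0.164)^3 + 26.4027/(1+0.164)^4 + 227.5867/(1+0.164)^4 = 175.7775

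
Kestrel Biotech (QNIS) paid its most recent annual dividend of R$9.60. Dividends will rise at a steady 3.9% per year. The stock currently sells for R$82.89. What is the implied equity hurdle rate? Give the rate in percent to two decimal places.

15.93%

Rearranging the constant-growth DDM: r = D₁/P₀ + g.
D₁ = 9.60 × (1 + 0.039) = 9.9744.
r = 9.9744 / 82.89 + 0.039 = 0.12033 + 0.039 = 0.15933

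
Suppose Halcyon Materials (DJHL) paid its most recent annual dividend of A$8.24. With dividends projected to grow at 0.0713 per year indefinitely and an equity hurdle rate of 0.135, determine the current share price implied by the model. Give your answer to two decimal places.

Gordon growth model: P₀ = D₁/(r − g). D₁ = 8.24 × (1 + 0.0713) = 8.8275.
P₀ = 8.8275 / (0.135 − 0.0713) = 8.8275 / 0.0637 = 138.5795

A$138.58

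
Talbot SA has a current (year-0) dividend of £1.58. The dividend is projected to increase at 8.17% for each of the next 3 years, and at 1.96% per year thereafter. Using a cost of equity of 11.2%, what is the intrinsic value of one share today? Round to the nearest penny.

Two-stage DDM. Project D₁…D_3 at 0.0817, terminal growth 0.0196, discount at r = 0.112.
D_1 = 1.7091
D_2 = 1.8487
D_3 = 1.9998
Terminal value at t=3: TV = D_4/(r−g) = 2.0390/(0.112−0.0196) = 22.0666
P₀ = 1.7091/(1+0.112)^1 + 1.8487/(1+0.112)^2 + 1.9998/(1+0.112)^3 + 22.0666/(1+0.112)^3 = 20.5344

£20.53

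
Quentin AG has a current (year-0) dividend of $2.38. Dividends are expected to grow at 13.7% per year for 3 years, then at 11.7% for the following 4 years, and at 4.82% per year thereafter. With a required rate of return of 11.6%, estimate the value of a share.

Three-stage DDM. Project D₁…D_7; terminal Gordon value at t=7 with g = 0.0482; discount at r = 0.116.
D_1 = 2.7061
D_2 = 3.0768
D_3 = 3.4983
D_4 = 3.9076
D_5 = 4.3648
D_6 = 4.8755
D_7 = 5.4459
TV_7 = 5.7084/(0.116−0.0482) = 84.1948
P₀ = Σ Dₜ/(1+r)ᵗ + TV_7/(1+r)^7 = 56.5536

$56.55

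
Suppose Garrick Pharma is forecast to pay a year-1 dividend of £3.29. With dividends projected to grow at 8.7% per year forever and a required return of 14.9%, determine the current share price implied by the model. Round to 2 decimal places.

Gordon growth model: P₀ = D₁/(r − g), with D₁ = 3.29 given directly.
P₀ = 3.2900 / (0.149 − 0.087) = 3.2900 / 0.062 = 53.0645

£53.06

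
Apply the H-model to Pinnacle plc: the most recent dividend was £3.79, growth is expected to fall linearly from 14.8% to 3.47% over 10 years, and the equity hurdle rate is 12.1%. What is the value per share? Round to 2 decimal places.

H-model: P₀ = D₀[(1+g_L) + H(g_S−g_L)]/(r−g_L), with H = 10/2 = 5.
P₀ = 3.79 × [(1+0.0347) + 5×(0.148−0.0347)] / (0.121−0.0347)
   = 3.79 × 1.6012 / 0.0863 = 70.3192

£70.32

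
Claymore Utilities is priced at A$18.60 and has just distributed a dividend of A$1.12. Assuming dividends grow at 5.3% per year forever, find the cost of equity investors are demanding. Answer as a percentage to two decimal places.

11.64%

Rearranging the constant-growth DDM: r = D₁/P₀ + g.
D₁ = 1.12 × (1 + 0.053) = 1.1794.
r = 1.1794 / 18.60 + 0.053 = 0.06341 + 0.053 = 0.11641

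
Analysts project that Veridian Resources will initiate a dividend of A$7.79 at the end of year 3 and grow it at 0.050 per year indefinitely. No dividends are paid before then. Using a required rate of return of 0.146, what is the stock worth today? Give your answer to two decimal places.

A$61.79

Deferred-dividend DDM. At t=2 the remaining stream is a growing perpetuity with first payment D_3 = 7.79.
V_2 = D_3/(r−g) = 7.79/(0.146−0.05) = 81.1458
P₀ = V_2/(1+r)^2 = 81.1458/(1+0.146)^2 = 61.7870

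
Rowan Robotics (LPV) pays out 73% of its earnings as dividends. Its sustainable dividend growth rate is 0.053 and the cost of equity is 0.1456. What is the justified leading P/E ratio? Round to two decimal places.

Justified leading P/E = b/(r−g) = 0.73/(0.1456−0.053) = 7.8834

7.88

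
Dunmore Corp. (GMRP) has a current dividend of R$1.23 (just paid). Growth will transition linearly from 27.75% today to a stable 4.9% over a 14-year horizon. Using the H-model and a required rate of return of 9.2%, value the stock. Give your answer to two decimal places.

H-model: P₀ = D₀[(1+g_L) + H(g_S−g_L)]/(r−g_L), with H = 14/2 = 7.
P₀ = 1.23 × [(1+0.049) + 7×(0.2775−0.049)] / (0.092−0.049)
   = 1.23 × 2.6485 / 0.043 = 75.7594

R$75.76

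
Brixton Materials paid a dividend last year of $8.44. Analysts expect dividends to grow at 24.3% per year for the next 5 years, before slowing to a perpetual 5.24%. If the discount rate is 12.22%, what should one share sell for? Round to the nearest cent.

Two-stage DDM. Project D₁…D_5 at 0.243, terminal growth 0.0524, discount at r = 0.1222.
D_1 = 10.4909
D_2 = 13.0402
D_3 = 16.2090
D_4 = 20.1478
D_5 = 25.0437
Terminal value at t=5: TV = D_6/(r−g) = 26.3560/(0.1222−0.0524) = 377.5926
P₀ = 10.4909/(1+0.1222)^1 + 13.0402/(1+0.1222)^2 + 16.2090/(1+0.1222)^3 + 20.1478/(1+0.1222)^4 + 25.0437/(1+0.1222)^5 + 377.5926/(1+0.1222)^5 = 270.1130

$270.11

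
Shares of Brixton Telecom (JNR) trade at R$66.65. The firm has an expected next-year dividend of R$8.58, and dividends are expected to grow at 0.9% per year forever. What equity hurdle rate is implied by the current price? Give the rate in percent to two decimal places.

13.77%

Rearranging the constant-growth DDM: r = D₁/P₀ + g.
r = 8.5800 / 66.65 + 0.009 = 0.12873 + 0.009 = 0.13773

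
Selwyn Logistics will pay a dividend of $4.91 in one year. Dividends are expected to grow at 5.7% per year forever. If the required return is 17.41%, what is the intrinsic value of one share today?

Gordon growth model: P₀ = D₁/(r − g), with D₁ = 4.91 given directly.
P₀ = 4.9100 / (0.1741 − 0.057) = 4.9100 / 0.1171 = 41.9300

$41.93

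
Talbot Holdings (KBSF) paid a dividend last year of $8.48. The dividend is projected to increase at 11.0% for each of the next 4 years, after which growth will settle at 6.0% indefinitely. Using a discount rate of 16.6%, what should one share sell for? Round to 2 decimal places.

Two-stage DDM. Project D₁…D_4 at 0.11, terminal growth 0.06, discount at r = 0.166.
D_1 = 9.4128
D_2 = 10.4482
D_3 = 11.5975
D_4 = 12.8732
Terminal value at t=4: TV = D_5/(r−g) = 13.6456/(0.166−0.06) = 128.7324
P₀ = 9.4128/(1+0.166)^1 + 10.4482/(1+0.166)^2 + 11.5975/(1+0.166)^3 + 12.8732/(1+0.166)^4 + 128.7324/(1+0.166)^4 = 99.6838

$99.68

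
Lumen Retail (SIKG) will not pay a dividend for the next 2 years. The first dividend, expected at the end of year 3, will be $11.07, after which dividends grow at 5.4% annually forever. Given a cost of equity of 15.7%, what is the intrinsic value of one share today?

Deferred-dividend DDM. At t=2 the remaining stream is a growing perpetuity with first payment D_3 = 11.07.
V_2 = D_3/(r−g) = 11.07/(0.157−0.054) = 107.4757
P₀ = V_2/(1+r)^2 = 107.4757/(1+0.157)^2 = 80.2867

$80.29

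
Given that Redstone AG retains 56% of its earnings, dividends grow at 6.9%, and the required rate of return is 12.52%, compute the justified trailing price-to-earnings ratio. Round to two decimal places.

Payout ratio b = 1 − 0.56 = 0.44.
Justified trailing P/E = b(1+g)/(r−g) = 0.44×(1+0.069)/(0.1252−0.069) = 8.3694

8.37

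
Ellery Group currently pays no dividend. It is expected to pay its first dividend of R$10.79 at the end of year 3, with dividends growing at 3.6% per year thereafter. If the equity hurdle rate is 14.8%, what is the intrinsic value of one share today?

Deferred-dividend DDM. At t=2 the remaining stream is a growing perpetuity with first payment D_3 = 10.79.
V_2 = D_3/(r−g) = 10.79/(0.148−0.036) = 96.3393
P₀ = V_2/(1+r)^2 = 96.3393/(1+0.148)^2 = 73.1004

R$73.10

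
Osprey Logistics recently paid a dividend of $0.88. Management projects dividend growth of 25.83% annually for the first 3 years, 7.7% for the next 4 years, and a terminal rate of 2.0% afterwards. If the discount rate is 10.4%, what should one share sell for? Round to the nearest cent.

Three-stage DDM. Project D₁…D_7; terminal Gordon value at t=7 with g = 0.02; discount at r = 0.104.
D_1 = 1.1073
D_2 = 1.3933
D_3 = 1.7532
D_4 = 1.8882
D_5 = 2.0336
D_6 = 2.1902
D_7 = 2.3588
TV_7 = 2.4060/(0.104−0.02) = 28.6430
P₀ = Σ Dₜ/(1+r)ᵗ + TV_7/(1+r)^7 = 22.6796

$22.68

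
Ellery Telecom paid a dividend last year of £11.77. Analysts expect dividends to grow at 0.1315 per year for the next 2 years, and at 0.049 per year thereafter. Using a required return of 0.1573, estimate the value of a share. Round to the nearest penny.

Two-stage DDM. Project D₁…D_2 at 0.1315, terminal growth 0.049, discount at r = 0.1573.
D_1 = 13.3178
D_2 = 15.0690
Terminal value at t=2: TV = D_3/(r−g) = 15.8074/(0.1573−0.049) = 145.9596
P₀ = 13.3178/(1+0.1573)^1 + 15.0690/(1+0.1573)^2 + 145.9596/(1+0.1573)^2 = 131.7371

£131.74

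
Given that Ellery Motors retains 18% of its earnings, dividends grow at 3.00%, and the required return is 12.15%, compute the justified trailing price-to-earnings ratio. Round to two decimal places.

9.23

Payout ratio b = 1 − 0.18 = 0.82.
Justified trailing P/E = b(1+g)/(r−g) = 0.82×(1+0.03)/(0.1215−0.03) = 9.2306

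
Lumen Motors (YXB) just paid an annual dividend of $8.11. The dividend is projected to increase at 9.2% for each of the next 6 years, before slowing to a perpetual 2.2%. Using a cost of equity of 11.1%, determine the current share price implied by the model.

$129.80

Two-stage DDM. Project D₁…D_6 at 0.092, terminal growth 0.022, discount at r = 0.111.
D_1 = 8.8561
D_2 = 9.6709
D_3 = 10.5606
D_4 = 11.5322
D_5 = 12.5931
D_6 = 13.7517
Terminal value at t=6: TV = D_7/(r−g) = 14.0542/(0.111−0.022) = 157.9129
P₀ = 8.8561/(1+0.111)^1 + 9.6709/(1+0.111)^2 + 10.5606/(1+0.111)^3 + 11.5322/(1+0.111)^4 + 12.5931/(1+0.111)^5 + 13.7517/(1+0.111)^6 + 157.9129/(1+0.111)^6 = 129.8008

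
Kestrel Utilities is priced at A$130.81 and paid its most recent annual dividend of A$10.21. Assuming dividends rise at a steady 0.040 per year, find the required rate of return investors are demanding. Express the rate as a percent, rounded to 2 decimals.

Rearranging the constant-growth DDM: r = D₁/P₀ + g.
D₁ = 10.21 × (1 + 0.04) = 10.6184.
r = 10.6184 / 130.81 + 0.04 = 0.08117 + 0.04 = 0.12117

12.12%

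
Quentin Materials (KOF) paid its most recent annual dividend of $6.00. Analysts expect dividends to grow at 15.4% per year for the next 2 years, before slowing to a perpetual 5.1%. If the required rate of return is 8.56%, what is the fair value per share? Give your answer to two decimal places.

$219.10

Two-stage DDM. Project D₁…D_2 at 0.154, terminal growth 0.051, discount at r = 0.0856.
D_1 = 6.9240
D_2 = 7.9903
Terminal value at t=2: TV = D_3/(r−g) = 8.3978/(0.0856−0.051) = 242.7110
P₀ = 6.9240/(1+0.0856)^1 + 7.9903/(1+0.0856)^2 + 242.7110/(1+0.0856)^2 = 219.1023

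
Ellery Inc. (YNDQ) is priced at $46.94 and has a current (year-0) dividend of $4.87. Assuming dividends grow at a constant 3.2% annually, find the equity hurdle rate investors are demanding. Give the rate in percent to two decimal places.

13.91%

Rearranging the constant-growth DDM: r = D₁/P₀ + g.
D₁ = 4.87 × (1 + 0.032) = 5.0258.
r = 5.0258 / 46.94 + 0.032 = 0.10707 + 0.032 = 0.13907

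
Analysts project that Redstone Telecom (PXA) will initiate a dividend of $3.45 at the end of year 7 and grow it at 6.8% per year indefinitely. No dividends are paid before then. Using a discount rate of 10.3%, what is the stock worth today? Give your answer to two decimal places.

Deferred-dividend DDM. At t=6 the remaining stream is a growing perpetuity with first payment D_7 = 3.45.
V_6 = D_7/(r−g) = 3.45/(0.103−0.068) = 98.5714
P₀ = V_6/(1+r)^6 = 98.5714/(1+0.103)^6 = 54.7391

$54.74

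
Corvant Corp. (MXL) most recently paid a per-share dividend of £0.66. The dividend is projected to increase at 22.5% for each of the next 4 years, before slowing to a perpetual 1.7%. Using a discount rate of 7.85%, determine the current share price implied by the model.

Two-stage DDM. Project D₁…D_4 at 0.225, terminal growth 0.017, discount at r = 0.0785.
D_1 = 0.8085
D_2 = 0.9904
D_3 = 1.2133
D_4 = 1.4862
Terminal value at t=4: TV = D_5/(r−g) = 1.5115/(0.0785−0.017) = 24.5773
P₀ = 0.8085/(1+0.0785)^1 + 0.9904/(1+0.0785)^2 + 1.2133/(1+0.0785)^3 + 1.4862/(1+0.0785)^4 + 24.5773/(1+0.0785)^4 = 21.8326

£21.83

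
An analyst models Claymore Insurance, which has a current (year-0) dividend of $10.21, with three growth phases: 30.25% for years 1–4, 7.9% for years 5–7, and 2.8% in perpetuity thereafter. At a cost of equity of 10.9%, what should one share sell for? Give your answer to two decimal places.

$344.31

Three-stage DDM. Project D₁…D_7; terminal Gordon value at t=7 with g = 0.028; discount at r = 0.109.
D_1 = 13.2985
D_2 = 17.3213
D_3 = 22.5610
D_4 = 29.3857
D_5 = 31.7072
D_6 = 34.2121
D_7 = 36.9148
TV_7 = 37.9485/(0.109−0.028) = 468.4995
P₀ = Σ Dₜ/(1+r)ᵗ + TV_7/(1+r)^7 = 344.3133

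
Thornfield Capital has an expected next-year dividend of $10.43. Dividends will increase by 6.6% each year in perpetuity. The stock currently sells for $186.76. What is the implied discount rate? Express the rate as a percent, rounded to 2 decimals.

Rearranging the constant-growth DDM: r = D₁/P₀ + g.
r = 10.4300 / 186.76 + 0.066 = 0.05585 + 0.066 = 0.12185

12.18%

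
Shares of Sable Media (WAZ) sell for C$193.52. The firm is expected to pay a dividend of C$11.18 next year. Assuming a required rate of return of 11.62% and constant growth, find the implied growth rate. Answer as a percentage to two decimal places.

5.84%

From P₀ = D₁/(r − g), the implied growth is g = r − D₁/P₀.
g = 0.1162 − 11.18/193.52 = 0.1162 − 0.05777 = 0.05843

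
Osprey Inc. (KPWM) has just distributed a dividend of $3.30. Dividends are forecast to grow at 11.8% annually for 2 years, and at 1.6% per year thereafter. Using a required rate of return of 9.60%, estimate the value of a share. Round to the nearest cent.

$50.41

Two-stage DDM. Project D₁…D_2 at 0.118, terminal growth 0.016, discount at r = 0.096.
D_1 = 3.6894
D_2 = 4.1247
Terminal value at t=2: TV = D_3/(r−g) = 4.1907/(0.096−0.016) = 52.3843
P₀ = 3.6894/(1+0.096)^1 + 4.1247/(1+0.096)^2 + 52.3843/(1+0.096)^2 = 50.4095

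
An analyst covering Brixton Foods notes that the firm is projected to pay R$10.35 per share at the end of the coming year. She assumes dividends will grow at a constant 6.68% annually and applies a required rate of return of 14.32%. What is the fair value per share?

R$135.47

Gordon growth model: P₀ = D₁/(r − g), with D₁ = 10.35 given directly.
P₀ = 10.3500 / (0.1432 − 0.0668) = 10.3500 / 0.0764 = 135.4712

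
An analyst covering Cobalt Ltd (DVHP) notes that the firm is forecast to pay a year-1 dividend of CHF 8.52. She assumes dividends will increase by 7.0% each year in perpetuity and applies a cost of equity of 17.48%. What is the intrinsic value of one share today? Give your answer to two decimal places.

Gordon growth model: P₀ = D₁/(r − g), with D₁ = 8.52 given directly.
P₀ = 8.5200 / (0.1748 − 0.07) = 8.5200 / 0.1048 = 81.2977

CHF 81.30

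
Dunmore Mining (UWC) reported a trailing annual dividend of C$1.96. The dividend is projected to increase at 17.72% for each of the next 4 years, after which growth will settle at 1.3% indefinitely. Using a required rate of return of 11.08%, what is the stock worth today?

Two-stage DDM. Project D₁…D_4 at 0.1772, terminal growth 0.013, discount at r = 0.1108.
D_1 = 2.3073
D_2 = 2.7162
D_3 = 3.1975
D_4 = 3.7641
Terminal value at t=4: TV = D_5/(r−g) = 3.8130/(0.1108−0.013) = 38.9877
P₀ = 2.3073/(1+0.1108)^1 + 2.7162/(1+0.1108)^2 + 3.1975/(1+0.1108)^3 + 3.7641/(1+0.1108)^4 + 38.9877/(1+0.1108)^4 = 34.6923

C$34.69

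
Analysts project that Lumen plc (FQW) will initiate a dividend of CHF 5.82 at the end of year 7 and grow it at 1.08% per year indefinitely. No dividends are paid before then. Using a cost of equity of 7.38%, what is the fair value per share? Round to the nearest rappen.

Deferred-dividend DDM. At t=6 the remaining stream is a growing perpetuity with first payment D_7 = 5.82.
V_6 = D_7/(r−g) = 5.82/(0.0738−0.0108) = 92.3810
P₀ = V_6/(1+r)^6 = 92.3810/(1+0.0738)^6 = 60.2618

CHF 60.26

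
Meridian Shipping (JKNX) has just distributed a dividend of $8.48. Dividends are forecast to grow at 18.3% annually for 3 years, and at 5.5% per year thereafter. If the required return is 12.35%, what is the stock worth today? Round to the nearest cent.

Two-stage DDM. Project D₁…D_3 at 0.183, terminal growth 0.055, discount at r = 0.1235.
D_1 = 10.0318
D_2 = 11.8677
D_3 = 14.0394
Terminal value at t=3: TV = D_4/(r−g) = 14.8116/(0.1235−0.055) = 216.2280
P₀ = 10.0318/(1+0.1235)^1 + 11.8677/(1+0.1235)^2 + 14.0394/(1+0.1235)^3 + 216.2280/(1+0.1235)^3 = 180.7039

$180.70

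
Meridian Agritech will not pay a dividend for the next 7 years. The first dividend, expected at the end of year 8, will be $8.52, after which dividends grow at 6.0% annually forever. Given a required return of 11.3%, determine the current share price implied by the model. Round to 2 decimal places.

$75.98

Deferred-dividend DDM. At t=7 the remaining stream is a growing perpetuity with first payment D_8 = 8.52.
V_7 = D_8/(r−g) = 8.52/(0.113−0.06) = 160.7547
P₀ = V_7/(1+r)^7 = 160.7547/(1+0.113)^7 = 75.9797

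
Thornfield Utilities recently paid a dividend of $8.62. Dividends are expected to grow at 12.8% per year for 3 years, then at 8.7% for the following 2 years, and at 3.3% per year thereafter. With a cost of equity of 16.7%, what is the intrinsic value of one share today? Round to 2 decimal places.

$90.24

Three-stage DDM. Project D₁…D_5; terminal Gordon value at t=5 with g = 0.033; discount at r = 0.167.
D_1 = 9.7234
D_2 = 10.9680
D_3 = 12.3718
D_4 = 13.4482
D_5 = 14.6182
TV_5 = 15.1006/(0.167−0.033) = 112.6910
P₀ = Σ Dₜ/(1+r)ᵗ + TV_5/(1+r)^5 = 90.2378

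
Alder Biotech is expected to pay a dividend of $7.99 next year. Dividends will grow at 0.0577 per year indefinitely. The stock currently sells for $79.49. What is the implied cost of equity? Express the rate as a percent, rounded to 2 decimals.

Rearranging the constant-growth DDM: r = D₁/P₀ + g.
r = 7.9900 / 79.49 + 0.0577 = 0.10052 + 0.0577 = 0.15822

15.82%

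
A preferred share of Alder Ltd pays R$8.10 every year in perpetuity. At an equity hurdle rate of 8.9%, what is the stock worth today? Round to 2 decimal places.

Zero-growth DDM (perpetuity): P₀ = D/r = 8.10 / 0.089 = 91.0112

R$91.01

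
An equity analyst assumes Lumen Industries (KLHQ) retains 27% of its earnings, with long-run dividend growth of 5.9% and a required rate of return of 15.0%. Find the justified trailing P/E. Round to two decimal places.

8.50

Payout ratio b = 1 − 0.27 = 0.73.
Justified trailing P/E = b(1+g)/(r−g) = 0.73×(1+0.059)/(0.15−0.059) = 8.4953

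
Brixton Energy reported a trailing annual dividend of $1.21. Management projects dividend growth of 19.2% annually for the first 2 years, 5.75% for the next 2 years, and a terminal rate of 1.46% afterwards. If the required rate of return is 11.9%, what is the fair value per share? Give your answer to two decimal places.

$17.10

Three-stage DDM. Project D₁…D_4; terminal Gordon value at t=4 with g = 0.0146; discount at r = 0.119.
D_1 = 1.4423
D_2 = 1.7192
D_3 = 1.8181
D_4 = 1.9226
TV_4 = 1.9507/(0.119−0.0146) = 18.6850
P₀ = Σ Dₜ/(1+r)ᵗ + TV_4/(1+r)^4 = 17.1029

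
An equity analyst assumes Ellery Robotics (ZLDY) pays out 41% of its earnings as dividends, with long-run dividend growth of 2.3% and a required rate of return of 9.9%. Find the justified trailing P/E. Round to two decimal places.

5.52

Justified trailing P/E = b(1+g)/(r−g) = 0.41×(1+0.023)/(0.099−0.023) = 5.5188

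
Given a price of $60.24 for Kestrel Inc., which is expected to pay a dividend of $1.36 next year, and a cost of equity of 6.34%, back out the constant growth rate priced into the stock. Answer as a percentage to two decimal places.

From P₀ = D₁/(r − g), the implied growth is g = r − D₁/P₀.
g = 0.0634 − 1.36/60.24 = 0.0634 − 0.02258 = 0.04082

4.08%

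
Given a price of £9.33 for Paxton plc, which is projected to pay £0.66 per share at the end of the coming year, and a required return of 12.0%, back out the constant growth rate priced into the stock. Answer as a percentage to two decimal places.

From P₀ = D₁/(r − g), the implied growth is g = r − D₁/P₀.
g = 0.12 − 0.66/9.33 = 0.12 − 0.07074 = 0.04926

4.93%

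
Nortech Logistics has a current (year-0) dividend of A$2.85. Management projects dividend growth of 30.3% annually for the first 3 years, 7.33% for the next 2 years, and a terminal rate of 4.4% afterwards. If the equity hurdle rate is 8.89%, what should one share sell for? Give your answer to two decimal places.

Three-stage DDM. Project D₁…D_5; terminal Gordon value at t=5 with g = 0.044; discount at r = 0.0889.
D_1 = 3.7136
D_2 = 4.8388
D_3 = 6.3049
D_4 = 6.7670
D_5 = 7.2631
TV_5 = 7.5826/(0.0889−0.044) = 168.8786
P₀ = Σ Dₜ/(1+r)ᵗ + TV_5/(1+r)^5 = 132.2473

A$132.25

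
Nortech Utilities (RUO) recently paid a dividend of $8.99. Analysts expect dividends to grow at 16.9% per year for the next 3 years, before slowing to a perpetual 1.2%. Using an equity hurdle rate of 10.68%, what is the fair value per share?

Two-stage DDM. Project D₁…D_3 at 0.169, terminal growth 0.012, discount at r = 0.1068.
D_1 = 10.5093
D_2 = 12.2854
D_3 = 14.3616
Terminal value at t=3: TV = D_4/(r−g) = 14.5340/(0.1068−0.012) = 153.3117
P₀ = 10.5093/(1+0.1068)^1 + 12.2854/(1+0.1068)^2 + 14.3616/(1+0.1068)^3 + 153.3117/(1+0.1068)^3 = 143.1918

$143.19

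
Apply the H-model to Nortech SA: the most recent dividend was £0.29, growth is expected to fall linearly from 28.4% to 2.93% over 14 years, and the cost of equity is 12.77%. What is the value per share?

£8.29

H-model: P₀ = D₀[(1+g_L) + H(g_S−g_L)]/(r−g_L), with H = 14/2 = 7.
P₀ = 0.29 × [(1+0.0293) + 7×(0.284−0.0293)] / (0.1277−0.0293)
   = 0.29 × 2.8122 / 0.0984 = 8.2880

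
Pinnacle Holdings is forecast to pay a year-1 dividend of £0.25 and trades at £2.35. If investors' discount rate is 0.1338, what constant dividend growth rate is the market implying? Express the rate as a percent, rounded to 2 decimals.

2.74%

From P₀ = D₁/(r − g), the implied growth is g = r − D₁/P₀.
g = 0.1338 − 0.25/2.35 = 0.1338 − 0.10638 = 0.02742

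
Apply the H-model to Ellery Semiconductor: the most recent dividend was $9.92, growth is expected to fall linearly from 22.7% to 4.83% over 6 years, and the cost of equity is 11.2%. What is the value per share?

$246.74

H-model: P₀ = D₀[(1+g_L) + H(g_S−g_L)]/(r−g_L), with H = 6/2 = 3.
P₀ = 9.92 × [(1+0.0483) + 3×(0.227−0.0483)] / (0.112−0.0483)
   = 9.92 × 1.5844 / 0.0637 = 246.7386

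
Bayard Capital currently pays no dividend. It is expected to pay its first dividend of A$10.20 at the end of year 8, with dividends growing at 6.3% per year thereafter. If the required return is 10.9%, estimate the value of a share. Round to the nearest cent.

Deferred-dividend DDM. At t=7 the remaining stream is a growing perpetuity with first payment D_8 = 10.20.
V_7 = D_8/(r−g) = 10.20/(0.109−0.063) = 221.7391
P₀ = V_7/(1+r)^7 = 221.7391/(1+0.109)^7 = 107.4785

A$107.48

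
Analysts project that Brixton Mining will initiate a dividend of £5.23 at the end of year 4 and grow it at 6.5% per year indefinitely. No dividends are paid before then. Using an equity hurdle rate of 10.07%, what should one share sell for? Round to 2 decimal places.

£109.86

Deferred-dividend DDM. At t=3 the remaining stream is a growing perpetuity with first payment D_4 = 5.23.
V_3 = D_4/(r−g) = 5.23/(0.1007−0.065) = 146.4986
P₀ = V_3/(1+r)^3 = 146.4986/(1+0.1007)^3 = 109.8567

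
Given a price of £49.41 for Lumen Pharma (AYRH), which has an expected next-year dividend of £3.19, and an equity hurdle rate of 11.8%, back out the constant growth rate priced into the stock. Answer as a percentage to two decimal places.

From P₀ = D₁/(r − g), the implied growth is g = r − D₁/P₀.
g = 0.118 − 3.19/49.41 = 0.118 − 0.06456 = 0.05344

5.34%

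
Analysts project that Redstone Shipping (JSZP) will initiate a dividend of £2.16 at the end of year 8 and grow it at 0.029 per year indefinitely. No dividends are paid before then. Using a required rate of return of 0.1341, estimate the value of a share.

£8.52

Deferred-dividend DDM. At t=7 the remaining stream is a growing perpetuity with first payment D_8 = 2.16.
V_7 = D_8/(r−g) = 2.16/(0.1341−0.029) = 20.5519
P₀ = V_7/(1+r)^7 = 20.5519/(1+0.1341)^7 = 8.5171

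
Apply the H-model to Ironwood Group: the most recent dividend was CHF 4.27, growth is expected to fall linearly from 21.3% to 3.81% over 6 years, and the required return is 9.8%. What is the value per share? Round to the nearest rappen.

H-model: P₀ = D₀[(1+g_L) + H(g_S−g_L)]/(r−g_L), with H = 6/2 = 3.
P₀ = 4.27 × [(1+0.0381) + 3×(0.213−0.0381)] / (0.098−0.0381)
   = 4.27 × 1.5628 / 0.0599 = 111.4049

CHF 111.40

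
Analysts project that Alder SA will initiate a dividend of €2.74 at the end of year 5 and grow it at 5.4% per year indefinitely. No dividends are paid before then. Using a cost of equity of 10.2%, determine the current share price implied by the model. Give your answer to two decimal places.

Deferred-dividend DDM. At t=4 the remaining stream is a growing perpetuity with first payment D_5 = 2.74.
V_4 = D_5/(r−g) = 2.74/(0.102−0.054) = 57.0833
P₀ = V_4/(1+r)^4 = 57.0833/(1+0.102)^4 = 38.7064

€38.71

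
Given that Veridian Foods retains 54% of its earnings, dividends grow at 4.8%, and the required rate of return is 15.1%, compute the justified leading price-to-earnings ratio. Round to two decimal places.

Payout ratio b = 1 − 0.54 = 0.46.
Justified leading P/E = b/(r−g) = 0.46/(0.151−0.048) = 4.4660

4.47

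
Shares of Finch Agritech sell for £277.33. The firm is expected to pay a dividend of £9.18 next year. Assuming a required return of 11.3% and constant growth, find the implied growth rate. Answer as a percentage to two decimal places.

7.99%

From P₀ = D₁/(r − g), the implied growth is g = r − D₁/P₀.
g = 0.113 − 9.18/277.33 = 0.113 − 0.03310 = 0.07990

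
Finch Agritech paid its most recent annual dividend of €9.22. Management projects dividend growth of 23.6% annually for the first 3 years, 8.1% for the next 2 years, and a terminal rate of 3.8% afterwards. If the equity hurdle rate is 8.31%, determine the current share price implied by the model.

€377.69

Three-stage DDM. Project D₁…D_5; terminal Gordon value at t=5 with g = 0.038; discount at r = 0.0831.
D_1 = 11.3959
D_2 = 14.0854
D_3 = 17.4095
D_4 = 18.8197
D_5 = 20.3441
TV_5 = 21.1171/(0.0831−0.038) = 468.2292
P₀ = Σ Dₜ/(1+r)ᵗ + TV_5/(1+r)^5 = 377.6891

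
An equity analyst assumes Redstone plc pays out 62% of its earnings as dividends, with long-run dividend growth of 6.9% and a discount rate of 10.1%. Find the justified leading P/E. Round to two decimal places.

Justified leading P/E = b/(r−g) = 0.62/(0.101−0.069) = 19.3750

19.38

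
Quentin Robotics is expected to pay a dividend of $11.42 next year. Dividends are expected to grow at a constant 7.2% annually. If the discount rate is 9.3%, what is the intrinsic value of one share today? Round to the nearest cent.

$543.81

Gordon growth model: P₀ = D₁/(r − g), with D₁ = 11.42 given directly.
P₀ = 11.4200 / (0.093 − 0.072) = 11.4200 / 0.021 = 543.8095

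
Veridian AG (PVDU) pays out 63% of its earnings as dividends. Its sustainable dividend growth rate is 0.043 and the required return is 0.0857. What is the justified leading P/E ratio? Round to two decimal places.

14.75

Justified leading P/E = b/(r−g) = 0.63/(0.0857−0.043) = 14.7541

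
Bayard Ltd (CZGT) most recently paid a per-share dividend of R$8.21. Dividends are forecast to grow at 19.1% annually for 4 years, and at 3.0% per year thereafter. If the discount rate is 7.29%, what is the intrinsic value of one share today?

R$342.25

Two-stage DDM. Project D₁…D_4 at 0.191, terminal growth 0.03, discount at r = 0.0729.
D_1 = 9.7781
D_2 = 11.6457
D_3 = 13.8701
D_4 = 16.5192
Terminal value at t=4: TV = D_5/(r−g) = 17.0148/(0.0729−0.03) = 396.6159
P₀ = 9.7781/(1+0.0729)^1 + 11.6457/(1+0.0729)^2 + 13.8701/(1+0.0729)^3 + 16.5192/(1+0.0729)^4 + 396.6159/(1+0.0729)^4 = 342.2461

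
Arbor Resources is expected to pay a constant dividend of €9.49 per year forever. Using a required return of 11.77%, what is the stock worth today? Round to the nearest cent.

Zero-growth DDM (perpetuity): P₀ = D/r = 9.49 / 0.1177 = 80.6287

€80.63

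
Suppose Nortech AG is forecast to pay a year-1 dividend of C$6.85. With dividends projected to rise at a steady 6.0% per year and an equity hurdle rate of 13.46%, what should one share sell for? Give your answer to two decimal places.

Gordon growth model: P₀ = D₁/(r − g), with D₁ = 6.85 given directly.
P₀ = 6.8500 / (0.1346 − 0.06) = 6.8500 / 0.0746 = 91.8231

C$91.82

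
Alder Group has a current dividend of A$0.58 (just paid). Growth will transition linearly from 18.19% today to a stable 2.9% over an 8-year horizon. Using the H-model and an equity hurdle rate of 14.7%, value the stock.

A$8.06

H-model: P₀ = D₀[(1+g_L) + H(g_S−g_L)]/(r−g_L), with H = 8/2 = 4.
P₀ = 0.58 × [(1+0.029) + 4×(0.1819−0.029)] / (0.147−0.029)
   = 0.58 × 1.6406 / 0.118 = 8.0640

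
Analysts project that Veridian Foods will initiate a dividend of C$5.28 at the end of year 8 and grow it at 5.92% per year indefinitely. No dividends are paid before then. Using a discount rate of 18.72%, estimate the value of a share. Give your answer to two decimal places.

Deferred-dividend DDM. At t=7 the remaining stream is a growing perpetuity with first payment D_8 = 5.28.
V_7 = D_8/(r−g) = 5.28/(0.1872−0.0592) = 41.2500
P₀ = V_7/(1+r)^7 = 41.2500/(1+0.1872)^7 = 12.4096

C$12.41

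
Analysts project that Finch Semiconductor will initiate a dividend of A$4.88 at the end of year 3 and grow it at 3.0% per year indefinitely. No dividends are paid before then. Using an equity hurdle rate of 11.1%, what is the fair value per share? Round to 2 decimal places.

A$48.81

Deferred-dividend DDM. At t=2 the remaining stream is a growing perpetuity with first payment D_3 = 4.88.
V_2 = D_3/(r−g) = 4.88/(0.111−0.03) = 60.2469
P₀ = V_2/(1+r)^2 = 60.2469/(1+0.111)^2 = 48.8098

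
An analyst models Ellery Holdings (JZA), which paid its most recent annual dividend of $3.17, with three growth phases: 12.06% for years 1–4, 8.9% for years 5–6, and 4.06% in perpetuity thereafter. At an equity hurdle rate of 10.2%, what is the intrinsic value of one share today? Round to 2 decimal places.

$75.98

Three-stage DDM. Project D₁…D_6; terminal Gordon value at t=6 with g = 0.0406; discount at r = 0.102.
D_1 = 3.5523
D_2 = 3.9807
D_3 = 4.4608
D_4 = 4.9988
D_5 = 5.4436
D_6 = 5.9281
TV_6 = 6.1688/(0.102−0.0406) = 100.4692
P₀ = Σ Dₜ/(1+r)ᵗ + TV_6/(1+r)^6 = 75.9811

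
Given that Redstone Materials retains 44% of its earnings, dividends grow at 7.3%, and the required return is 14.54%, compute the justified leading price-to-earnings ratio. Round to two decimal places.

Payout ratio b = 1 − 0.44 = 0.56.
Justified leading P/E = b/(r−g) = 0.56/(0.1454−0.073) = 7.7348

7.73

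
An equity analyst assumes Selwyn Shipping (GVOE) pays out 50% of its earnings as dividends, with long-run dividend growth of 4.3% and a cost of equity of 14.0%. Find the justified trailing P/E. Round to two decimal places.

Justified trailing P/E = b(1+g)/(r−g) = 0.50×(1+0.043)/(0.14−0.043) = 5.3763

5.38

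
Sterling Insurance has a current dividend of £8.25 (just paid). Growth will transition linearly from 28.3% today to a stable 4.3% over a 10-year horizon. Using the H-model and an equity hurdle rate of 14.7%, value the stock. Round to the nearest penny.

H-model: P₀ = D₀[(1+g_L) + H(g_S−g_L)]/(r−g_L), with H = 10/2 = 5.
P₀ = 8.25 × [(1+0.043) + 5×(0.283−0.043)] / (0.147−0.043)
   = 8.25 × 2.2430 / 0.104 = 177.9303

£177.93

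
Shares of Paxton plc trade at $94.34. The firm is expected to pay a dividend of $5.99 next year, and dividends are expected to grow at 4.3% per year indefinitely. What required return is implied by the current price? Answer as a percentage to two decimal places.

10.65%

Rearranging the constant-growth DDM: r = D₁/P₀ + g.
r = 5.9900 / 94.34 + 0.043 = 0.06349 + 0.043 = 0.10649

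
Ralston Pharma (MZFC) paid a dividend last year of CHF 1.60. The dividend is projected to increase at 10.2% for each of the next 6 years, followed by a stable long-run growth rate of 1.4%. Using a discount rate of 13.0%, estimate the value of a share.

CHF 20.83

Two-stage DDM. Project D₁…D_6 at 0.102, terminal growth 0.014, discount at r = 0.13.
D_1 = 1.7632
D_2 = 1.9430
D_3 = 2.1412
D_4 = 2.3596
D_5 = 2.6003
D_6 = 2.8656
Terminal value at t=6: TV = D_7/(r−g) = 2.9057/(0.13−0.014) = 25.0489
P₀ = 1.7632/(1+0.13)^1 + 1.9430/(1+0.13)^2 + 2.1412/(1+0.13)^3 + 2.3596/(1+0.13)^4 + 2.6003/(1+0.13)^5 + 2.8656/(1+0.13)^6 + 25.0489/(1+0.13)^6 = 20.8325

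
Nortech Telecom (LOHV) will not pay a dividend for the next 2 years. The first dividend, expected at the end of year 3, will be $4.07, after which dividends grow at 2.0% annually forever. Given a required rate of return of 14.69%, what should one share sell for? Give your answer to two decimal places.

$24.38

Deferred-dividend DDM. At t=2 the remaining stream is a growing perpetuity with first payment D_3 = 4.07.
V_2 = D_3/(r−g) = 4.07/(0.1469−0.02) = 32.0725
P₀ = V_2/(1+r)^2 = 32.0725/(1+0.1469)^2 = 24.3827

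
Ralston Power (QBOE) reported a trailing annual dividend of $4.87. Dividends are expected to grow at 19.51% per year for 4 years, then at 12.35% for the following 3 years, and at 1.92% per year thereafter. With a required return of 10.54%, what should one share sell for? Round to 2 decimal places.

$126.99

Three-stage DDM. Project D₁…D_7; terminal Gordon value at t=7 with g = 0.0192; discount at r = 0.1054.
D_1 = 5.8201
D_2 = 6.9556
D_3 = 8.3127
D_4 = 9.9345
D_5 = 11.1614
D_6 = 12.5398
D_7 = 14.0885
TV_7 = 14.3590/(0.1054−0.0192) = 166.5779
P₀ = Σ Dₜ/(1+r)ᵗ + TV_7/(1+r)^7 = 126.9882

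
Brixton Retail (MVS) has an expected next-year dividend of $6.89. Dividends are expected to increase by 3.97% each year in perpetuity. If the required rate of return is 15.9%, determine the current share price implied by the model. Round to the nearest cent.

$57.75

Gordon growth model: P₀ = D₁/(r − g), with D₁ = 6.89 given directly.
P₀ = 6.8900 / (0.159 − 0.0397) = 6.8900 / 0.1193 = 57.7536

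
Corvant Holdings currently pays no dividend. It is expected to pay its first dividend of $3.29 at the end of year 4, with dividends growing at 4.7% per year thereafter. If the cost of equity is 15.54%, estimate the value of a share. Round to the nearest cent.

Deferred-dividend DDM. At t=3 the remaining stream is a growing perpetuity with first payment D_4 = 3.29.
V_3 = D_4/(r−g) = 3.29/(0.1554−0.047) = 30.3506
P₀ = V_3/(1+r)^3 = 30.3506/(1+0.1554)^3 = 19.6775

$19.68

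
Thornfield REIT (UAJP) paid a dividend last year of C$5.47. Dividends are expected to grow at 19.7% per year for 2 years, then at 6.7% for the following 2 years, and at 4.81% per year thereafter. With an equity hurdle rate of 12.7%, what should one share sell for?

C$96.83

Three-stage DDM. Project D₁…D_4; terminal Gordon value at t=4 with g = 0.0481; discount at r = 0.127.
D_1 = 6.5476
D_2 = 7.8375
D_3 = 8.3626
D_4 = 8.9229
TV_4 = 9.3521/(0.127−0.0481) = 118.5305
P₀ = Σ Dₜ/(1+r)ᵗ + TV_4/(1+r)^4 = 96.8277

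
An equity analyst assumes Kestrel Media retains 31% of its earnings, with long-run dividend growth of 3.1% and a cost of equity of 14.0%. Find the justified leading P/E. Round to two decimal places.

Payout ratio b = 1 − 0.31 = 0.69.
Justified leading P/E = b/(r−g) = 0.69/(0.14−0.031) = 6.3303

6.33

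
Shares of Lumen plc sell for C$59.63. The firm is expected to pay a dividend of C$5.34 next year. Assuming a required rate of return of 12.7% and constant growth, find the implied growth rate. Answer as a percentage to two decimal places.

From P₀ = D₁/(r − g), the implied growth is g = r − D₁/P₀.
g = 0.127 − 5.34/59.63 = 0.127 − 0.08955 = 0.03745

3.74%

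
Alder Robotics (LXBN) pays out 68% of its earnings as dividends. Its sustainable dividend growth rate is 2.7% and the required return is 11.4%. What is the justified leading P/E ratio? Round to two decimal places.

Justified leading P/E = b/(r−g) = 0.68/(0.114−0.027) = 7.8161

7.82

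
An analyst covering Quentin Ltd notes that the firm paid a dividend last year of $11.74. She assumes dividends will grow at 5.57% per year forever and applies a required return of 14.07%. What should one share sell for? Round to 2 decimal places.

Gordon growth model: P₀ = D₁/(r − g). D₁ = 11.74 × (1 + 0.0557) = 12.3939.
P₀ = 12.3939 / (0.1407 − 0.0557) = 12.3939 / 0.085 = 145.8108

$145.81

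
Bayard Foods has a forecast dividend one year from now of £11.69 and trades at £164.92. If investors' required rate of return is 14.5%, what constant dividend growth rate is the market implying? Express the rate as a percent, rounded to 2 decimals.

From P₀ = D₁/(r − g), the implied growth is g = r − D₁/P₀.
g = 0.145 − 11.69/164.92 = 0.145 − 0.07088 = 0.07412

7.41%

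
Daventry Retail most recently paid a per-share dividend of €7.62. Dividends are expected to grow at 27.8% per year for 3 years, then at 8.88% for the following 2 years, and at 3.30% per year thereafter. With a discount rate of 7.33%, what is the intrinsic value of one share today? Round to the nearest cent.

Three-stage DDM. Project D₁…D_5; terminal Gordon value at t=5 with g = 0.033; discount at r = 0.0733.
D_1 = 9.7384
D_2 = 12.4456
D_3 = 15.9055
D_4 = 17.3179
D_5 = 18.8557
TV_5 = 19.4780/(0.0733−0.033) = 483.3247
P₀ = Σ Dₜ/(1+r)ᵗ + TV_5/(1+r)^5 = 398.3685

€398.37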